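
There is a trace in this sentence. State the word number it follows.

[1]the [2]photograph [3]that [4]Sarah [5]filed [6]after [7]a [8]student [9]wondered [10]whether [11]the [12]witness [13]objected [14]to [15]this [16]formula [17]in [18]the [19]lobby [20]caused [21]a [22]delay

The displaced element is "the photograph" (word 2).
It functions as the direct object of "filed", so the gap sits immediately after word 5 ("filed").
Base order: Sarah filed the photograph after a student wondered whether the witness objected to this formula in the lobby.

5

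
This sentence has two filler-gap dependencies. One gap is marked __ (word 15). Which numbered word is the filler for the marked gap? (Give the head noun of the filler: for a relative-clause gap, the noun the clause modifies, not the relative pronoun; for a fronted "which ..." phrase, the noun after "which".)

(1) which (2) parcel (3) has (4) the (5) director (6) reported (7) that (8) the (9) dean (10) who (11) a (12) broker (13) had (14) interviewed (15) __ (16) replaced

9

The marked gap is inside the relative clause, the direct object of "interviewed".
Its filler is the head noun "dean" (via "who"), at word 9.
(The other dependency links word 2 to a gap after word 16.)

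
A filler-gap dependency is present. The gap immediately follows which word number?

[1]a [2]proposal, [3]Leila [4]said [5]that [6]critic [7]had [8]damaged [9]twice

The displaced element is "a proposal" (word 2).
It is linked across 1 clause boundary (Ø).
It functions as the direct object of "damaged", so the gap sits immediately after word 8 ("damaged").
Base order: Leila said that critic had damaged a proposal twice.

8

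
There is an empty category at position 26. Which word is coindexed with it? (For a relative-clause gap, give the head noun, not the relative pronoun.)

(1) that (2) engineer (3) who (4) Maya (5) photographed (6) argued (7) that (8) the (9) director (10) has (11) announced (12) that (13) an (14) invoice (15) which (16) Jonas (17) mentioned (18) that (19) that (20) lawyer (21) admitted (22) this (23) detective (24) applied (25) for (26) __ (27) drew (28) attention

The gap at 26 is the prepositional object of "applied", inside a relative clause.
The relative pronoun is "which" (word 15); it is bound by the head noun immediately before it.
Its filler is the head noun "invoice", at word 14.

14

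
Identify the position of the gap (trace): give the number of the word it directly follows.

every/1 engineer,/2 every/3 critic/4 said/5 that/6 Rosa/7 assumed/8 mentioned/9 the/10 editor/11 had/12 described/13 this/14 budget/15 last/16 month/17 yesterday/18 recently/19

8

The displaced element is "every engineer" (word 2).
It is linked across 2 clause boundaries (that → Ø).
It functions as the subject of "mentioned", so the gap sits immediately after word 8 ("assumed").
Base order: Every critic said that Rosa assumed that every engineer mentioned the editor had described this budget last month yesterday recently.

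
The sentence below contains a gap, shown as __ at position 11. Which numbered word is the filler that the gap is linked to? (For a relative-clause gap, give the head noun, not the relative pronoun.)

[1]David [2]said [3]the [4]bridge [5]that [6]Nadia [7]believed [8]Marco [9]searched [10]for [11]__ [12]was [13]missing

4

The gap at 11 is the prepositional object of "searched", inside a relative clause.
The relative pronoun is "that" (word 5); it is bound by the head noun immediately before it.
Its filler is the head noun "bridge", at word 4.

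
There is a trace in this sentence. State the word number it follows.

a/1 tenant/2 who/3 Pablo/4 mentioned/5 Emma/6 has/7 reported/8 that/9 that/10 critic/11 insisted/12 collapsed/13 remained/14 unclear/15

12

The displaced element is "a tenant" (word 2).
It is linked across 3 clause boundaries (Ø → that → Ø).
It functions as the subject of "collapsed", so the gap sits immediately after word 12 ("insisted").
Base order: Pablo mentioned Emma has reported that that critic insisted that a tenant collapsed.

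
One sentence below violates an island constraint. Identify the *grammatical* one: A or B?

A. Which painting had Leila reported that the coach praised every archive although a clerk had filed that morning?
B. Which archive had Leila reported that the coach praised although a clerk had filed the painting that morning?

B

In A, the wh-phrase is extracted from inside an adjunct island (introduced by "although"), which blocks movement.
In B, the extraction path crosses only that-complement boundaries, which are transparent.
So B is grammatical.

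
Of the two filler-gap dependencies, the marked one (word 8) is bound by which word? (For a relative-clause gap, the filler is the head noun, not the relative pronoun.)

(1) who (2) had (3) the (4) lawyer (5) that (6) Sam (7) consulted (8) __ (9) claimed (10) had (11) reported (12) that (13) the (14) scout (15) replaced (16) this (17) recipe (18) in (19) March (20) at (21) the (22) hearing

4

The marked gap is inside the relative clause, the direct object of "consulted".
Its filler is the head noun "lawyer" (via "that"), at word 4.
(The other dependency links word 1 to a gap after word 9.)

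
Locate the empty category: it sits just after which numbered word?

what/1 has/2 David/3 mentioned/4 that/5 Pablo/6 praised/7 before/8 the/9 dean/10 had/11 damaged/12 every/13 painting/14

The displaced element is "what" (word 1).
It is linked across 1 clause boundary (that).
It functions as the direct object of "praised", so the gap sits immediately after word 7 ("praised").
Base order: David has mentioned that Pablo praised what before the dean had damaged every painting.

7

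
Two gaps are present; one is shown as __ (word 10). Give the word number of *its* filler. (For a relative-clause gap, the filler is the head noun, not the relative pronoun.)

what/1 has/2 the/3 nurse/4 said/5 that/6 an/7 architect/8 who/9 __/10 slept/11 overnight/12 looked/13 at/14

The marked gap is inside the relative clause, the subject of "slept".
Its filler is the head noun "architect" (via "who"), at word 8.
(The other dependency links word 1 to a gap after word 14.)

8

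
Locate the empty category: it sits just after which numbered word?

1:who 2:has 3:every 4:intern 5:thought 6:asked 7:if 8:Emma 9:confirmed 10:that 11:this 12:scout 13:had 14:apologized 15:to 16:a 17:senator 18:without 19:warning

5

The displaced element is "who" (word 1).
It is linked across 1 clause boundary (Ø).
It functions as the subject of "asked", so the gap sits immediately after word 5 ("thought").
Base order: Every intern has thought who asked if Emma confirmed that this scout had apologized to a senator without warning.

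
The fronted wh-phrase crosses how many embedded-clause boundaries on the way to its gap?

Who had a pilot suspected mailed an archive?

"who" is extracted from the subject of "mailed".
Boundaries crossed, outermost first: [Ø] — 1 in total.

1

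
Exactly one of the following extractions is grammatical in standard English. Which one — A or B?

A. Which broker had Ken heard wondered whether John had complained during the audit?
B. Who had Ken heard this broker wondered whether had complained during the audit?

In B, the wh-phrase is extracted from inside a wh-island (introduced by "whether"), which blocks movement.
In A, the extraction path crosses only that-complement boundaries, which are transparent.
So A is grammatical.

A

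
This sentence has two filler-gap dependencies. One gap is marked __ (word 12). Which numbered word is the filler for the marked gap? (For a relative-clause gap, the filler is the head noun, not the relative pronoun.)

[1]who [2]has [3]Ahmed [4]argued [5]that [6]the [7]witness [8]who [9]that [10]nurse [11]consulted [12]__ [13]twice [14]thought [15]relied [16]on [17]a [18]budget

7

The marked gap is inside the relative clause, the direct object of "consulted".
Its filler is the head noun "witness" (via "who"), at word 7.
(The other dependency links word 1 to a gap after word 14.)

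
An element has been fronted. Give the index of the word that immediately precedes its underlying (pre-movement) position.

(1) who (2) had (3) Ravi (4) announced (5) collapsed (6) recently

4

The displaced element is "who" (word 1).
It is linked across 1 clause boundary (Ø).
It functions as the subject of "collapsed", so the gap sits immediately after word 4 ("announced").
Base order: Ravi had announced that who collapsed recently.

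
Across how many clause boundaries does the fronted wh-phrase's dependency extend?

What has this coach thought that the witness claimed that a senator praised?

2

"what" is extracted from the object of "praised".
Boundaries crossed, outermost first: [that], [that] — 2 in total.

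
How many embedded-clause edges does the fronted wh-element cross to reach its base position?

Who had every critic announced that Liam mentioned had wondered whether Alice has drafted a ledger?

2

"who" is extracted from the subject of "wondered".
Boundaries crossed, outermost first: [that], [Ø] — 2 in total.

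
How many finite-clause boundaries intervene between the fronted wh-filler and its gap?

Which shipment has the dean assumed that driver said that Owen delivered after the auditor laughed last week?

"which shipment" is extracted from the object of "delivered".
Boundaries crossed, outermost first: [Ø], [that] — 2 in total.

2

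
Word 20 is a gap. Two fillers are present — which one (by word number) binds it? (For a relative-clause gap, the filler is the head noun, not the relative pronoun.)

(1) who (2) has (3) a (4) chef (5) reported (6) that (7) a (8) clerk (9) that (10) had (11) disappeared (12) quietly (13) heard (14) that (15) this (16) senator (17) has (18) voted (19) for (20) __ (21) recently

The marked gap is the object of the preposition "for" of "voted".
Its filler is the fronted wh-phrase "who", at word 1.
(The other dependency links word 8 to a gap after word 9.)

1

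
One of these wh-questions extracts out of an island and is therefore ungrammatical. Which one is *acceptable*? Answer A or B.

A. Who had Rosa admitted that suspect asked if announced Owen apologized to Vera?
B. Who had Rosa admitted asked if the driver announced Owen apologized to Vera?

B

In A, the wh-phrase is extracted from inside a wh-island (introduced by "if"), which blocks movement.
In B, the extraction path crosses only that-complement boundaries, which are transparent.
So B is grammatical.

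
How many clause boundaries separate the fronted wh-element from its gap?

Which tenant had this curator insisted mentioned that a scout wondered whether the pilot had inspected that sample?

1

"which tenant" is extracted from the subject of "mentioned".
Boundaries crossed, outermost first: [Ø] — 1 in total.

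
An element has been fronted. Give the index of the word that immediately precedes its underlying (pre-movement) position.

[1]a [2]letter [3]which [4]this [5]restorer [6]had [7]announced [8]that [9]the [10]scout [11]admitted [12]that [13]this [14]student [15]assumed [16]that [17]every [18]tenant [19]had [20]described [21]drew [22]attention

20

The displaced element is "a letter" (word 2).
It is linked across 3 clause boundaries (that → that → that).
It functions as the direct object of "described", so the gap sits immediately after word 20 ("described").
Base order: This restorer had announced that the scout admitted that this student assumed that every tenant had described a letter.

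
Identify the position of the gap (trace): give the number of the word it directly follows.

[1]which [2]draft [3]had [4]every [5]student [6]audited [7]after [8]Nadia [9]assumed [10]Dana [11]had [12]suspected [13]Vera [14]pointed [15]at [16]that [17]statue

6

The displaced element is "which draft" (word 2).
It functions as the direct object of "audited", so the gap sits immediately after word 6 ("audited").
Base order: Every student had audited which draft after Nadia assumed Dana had suspected Vera pointed at that statue.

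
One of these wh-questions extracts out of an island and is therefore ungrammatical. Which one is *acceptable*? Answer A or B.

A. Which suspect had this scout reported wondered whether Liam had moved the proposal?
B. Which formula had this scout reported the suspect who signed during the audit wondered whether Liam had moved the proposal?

A

In B, the wh-phrase is extracted from inside a complex-NP island (relative clause) (introduced by "who"), which blocks movement.
In A, the extraction path crosses only that-complement boundaries, which are transparent.
So A is grammatical.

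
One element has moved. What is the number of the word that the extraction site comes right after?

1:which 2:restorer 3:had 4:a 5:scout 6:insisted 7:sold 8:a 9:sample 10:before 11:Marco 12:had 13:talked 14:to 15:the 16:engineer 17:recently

6

The displaced element is "which restorer" (word 2).
It is linked across 1 clause boundary (Ø).
It functions as the subject of "sold", so the gap sits immediately after word 6 ("insisted").
Base order: A scout had insisted which restorer sold a sample before Marco had talked to the engineer recently.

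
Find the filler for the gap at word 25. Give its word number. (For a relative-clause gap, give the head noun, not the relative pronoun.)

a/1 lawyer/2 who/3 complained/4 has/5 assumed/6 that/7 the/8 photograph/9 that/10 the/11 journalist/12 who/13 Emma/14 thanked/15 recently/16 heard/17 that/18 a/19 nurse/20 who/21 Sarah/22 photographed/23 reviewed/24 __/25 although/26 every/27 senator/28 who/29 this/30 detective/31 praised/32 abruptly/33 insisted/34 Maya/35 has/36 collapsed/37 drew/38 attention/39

The gap at 25 is the object of "reviewed", inside a relative clause.
The relative pronoun is "that" (word 10); it is bound by the head noun immediately before it.
Its filler is the head noun "photograph", at word 9.

9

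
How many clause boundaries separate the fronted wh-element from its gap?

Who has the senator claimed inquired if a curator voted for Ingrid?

"who" is extracted from the subject of "inquired".
Boundaries crossed, outermost first: [Ø] — 1 in total.

1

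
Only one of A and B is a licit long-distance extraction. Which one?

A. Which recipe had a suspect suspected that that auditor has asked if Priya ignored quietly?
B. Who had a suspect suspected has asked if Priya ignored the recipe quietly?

B

In A, the wh-phrase is extracted from inside a wh-island (introduced by "if"), which blocks movement.
In B, the extraction path crosses only that-complement boundaries, which are transparent.
So B is grammatical.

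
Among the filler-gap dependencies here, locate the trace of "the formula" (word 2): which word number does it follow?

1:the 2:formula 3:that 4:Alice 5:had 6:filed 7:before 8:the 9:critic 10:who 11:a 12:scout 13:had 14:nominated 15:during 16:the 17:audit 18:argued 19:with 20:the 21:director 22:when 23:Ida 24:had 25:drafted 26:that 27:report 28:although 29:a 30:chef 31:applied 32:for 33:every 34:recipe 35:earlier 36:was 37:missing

6

The displaced element is "the formula" (word 2).
It functions as the direct object of "filed", so the gap sits immediately after word 6 ("filed").
Base order: Alice had filed the formula before the critic who a scout had nominated during the audit argued with the director when Ida had drafted that report although a chef applied for every recipe earlier.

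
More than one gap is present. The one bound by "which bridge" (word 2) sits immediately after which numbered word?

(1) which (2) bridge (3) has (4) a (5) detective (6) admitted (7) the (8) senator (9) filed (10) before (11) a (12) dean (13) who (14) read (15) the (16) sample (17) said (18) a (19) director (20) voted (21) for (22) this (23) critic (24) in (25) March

The displaced element is "which bridge" (word 2).
It is linked across 1 clause boundary (Ø).
It functions as the direct object of "filed", so the gap sits immediately after word 9 ("filed").
Base order: A detective has admitted the senator filed which bridge before a dean who read the sample said a director voted for this critic in March.

9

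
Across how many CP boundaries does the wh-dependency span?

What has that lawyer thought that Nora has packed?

1

"what" is extracted from the object of "packed".
Boundaries crossed, outermost first: [that] — 1 in total.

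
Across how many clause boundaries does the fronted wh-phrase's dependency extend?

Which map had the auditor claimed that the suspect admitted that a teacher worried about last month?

"which map" is extracted from the PP object of "worried".
Boundaries crossed, outermost first: [that], [that] — 2 in total.

2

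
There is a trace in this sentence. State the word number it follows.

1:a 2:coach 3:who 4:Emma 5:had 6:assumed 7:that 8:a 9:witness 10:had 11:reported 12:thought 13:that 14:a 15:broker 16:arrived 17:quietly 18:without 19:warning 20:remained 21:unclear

11

The displaced element is "a coach" (word 2).
It is linked across 2 clause boundaries (that → Ø).
It functions as the subject of "thought", so the gap sits immediately after word 11 ("reported").
Base order: Emma had assumed that a witness had reported that a coach thought that a broker arrived quietly without warning.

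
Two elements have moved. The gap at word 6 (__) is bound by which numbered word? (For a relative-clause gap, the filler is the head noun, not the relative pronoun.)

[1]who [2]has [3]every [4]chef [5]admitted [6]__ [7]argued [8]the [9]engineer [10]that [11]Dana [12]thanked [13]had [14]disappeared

The marked gap is the subject of "argued".
Its filler is the fronted wh-phrase "who", at word 1.
(The other dependency links word 9 to a gap after word 12.)

1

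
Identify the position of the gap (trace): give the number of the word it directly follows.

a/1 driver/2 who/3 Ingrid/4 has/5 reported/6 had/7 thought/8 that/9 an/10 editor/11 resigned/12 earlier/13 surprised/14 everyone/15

6

The displaced element is "a driver" (word 2).
It is linked across 1 clause boundary (Ø).
It functions as the subject of "thought", so the gap sits immediately after word 6 ("reported").
Base order: Ingrid has reported that a driver had thought that an editor resigned earlier.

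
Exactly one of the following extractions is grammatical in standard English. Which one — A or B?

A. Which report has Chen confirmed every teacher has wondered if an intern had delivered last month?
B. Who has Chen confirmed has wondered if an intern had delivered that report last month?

In A, the wh-phrase is extracted from inside a wh-island (introduced by "if"), which blocks movement.
In B, the extraction path crosses only that-complement boundaries, which are transparent.
So B is grammatical.

B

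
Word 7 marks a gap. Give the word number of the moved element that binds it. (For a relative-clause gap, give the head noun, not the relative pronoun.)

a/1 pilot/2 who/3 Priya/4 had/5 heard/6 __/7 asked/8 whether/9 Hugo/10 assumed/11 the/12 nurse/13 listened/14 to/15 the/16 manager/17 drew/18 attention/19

The gap at 7 is the subject of "asked", inside a relative clause.
The relative pronoun is "who" (word 3); it is bound by the head noun immediately before it.
Its filler is the head noun "pilot", at word 2.

2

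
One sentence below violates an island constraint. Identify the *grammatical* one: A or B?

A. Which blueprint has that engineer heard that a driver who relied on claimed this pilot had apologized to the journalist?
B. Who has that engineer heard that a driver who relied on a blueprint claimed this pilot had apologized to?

In A, the wh-phrase is extracted from inside a complex-NP island (relative clause) (introduced by "who"), which blocks movement.
In B, the extraction path crosses only that-complement boundaries, which are transparent.
So B is grammatical.

B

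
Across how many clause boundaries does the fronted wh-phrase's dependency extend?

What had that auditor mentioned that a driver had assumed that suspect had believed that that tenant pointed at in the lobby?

"what" is extracted from the PP object of "pointed".
Boundaries crossed, outermost first: [that], [Ø], [that] — 3 in total.

3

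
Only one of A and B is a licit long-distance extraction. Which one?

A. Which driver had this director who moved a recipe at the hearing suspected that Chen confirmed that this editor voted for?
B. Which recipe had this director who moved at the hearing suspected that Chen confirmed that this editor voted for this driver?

A

In B, the wh-phrase is extracted from inside a complex-NP island (relative clause) (introduced by "who"), which blocks movement.
In A, the extraction path crosses only that-complement boundaries, which are transparent.
So A is grammatical.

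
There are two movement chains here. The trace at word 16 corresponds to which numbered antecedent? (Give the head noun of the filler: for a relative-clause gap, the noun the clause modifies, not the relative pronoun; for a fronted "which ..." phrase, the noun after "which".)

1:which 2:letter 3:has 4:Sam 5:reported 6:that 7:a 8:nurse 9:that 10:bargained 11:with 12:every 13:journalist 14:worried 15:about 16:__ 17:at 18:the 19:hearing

The marked gap is the object of the preposition "about" of "worried".
Its filler is the fronted wh-phrase "which letter", at word 2.
(The other dependency links word 8 to a gap after word 9.)

2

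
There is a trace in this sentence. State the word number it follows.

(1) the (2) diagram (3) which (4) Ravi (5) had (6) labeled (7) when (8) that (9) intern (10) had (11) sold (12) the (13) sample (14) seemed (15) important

6

The displaced element is "the diagram" (word 2).
It functions as the direct object of "labeled", so the gap sits immediately after word 6 ("labeled").
Base order: Ravi had labeled the diagram when that intern had sold the sample.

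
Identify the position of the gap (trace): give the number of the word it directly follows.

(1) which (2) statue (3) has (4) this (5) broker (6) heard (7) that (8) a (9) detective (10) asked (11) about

The displaced element is "which statue" (word 2).
It is linked across 1 clause boundary (that).
It functions as the object of the preposition "about" of "asked", so the gap sits immediately after word 11 ("about").
Base order: This broker has heard that a detective asked about which statue.

11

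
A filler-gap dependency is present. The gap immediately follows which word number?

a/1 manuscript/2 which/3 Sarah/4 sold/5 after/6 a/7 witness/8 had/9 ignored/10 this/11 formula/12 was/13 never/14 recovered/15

5

The displaced element is "a manuscript" (word 2).
It functions as the direct object of "sold", so the gap sits immediately after word 5 ("sold").
Base order: Sarah sold a manuscript after a witness had ignored this formula.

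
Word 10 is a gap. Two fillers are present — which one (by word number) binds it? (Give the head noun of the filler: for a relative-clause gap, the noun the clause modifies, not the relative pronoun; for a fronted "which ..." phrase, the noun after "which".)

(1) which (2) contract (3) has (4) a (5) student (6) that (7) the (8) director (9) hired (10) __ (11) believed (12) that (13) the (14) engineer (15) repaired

The marked gap is inside the relative clause, the direct object of "hired".
Its filler is the head noun "student" (via "that"), at word 5.
(The other dependency links word 2 to a gap after word 15.)

5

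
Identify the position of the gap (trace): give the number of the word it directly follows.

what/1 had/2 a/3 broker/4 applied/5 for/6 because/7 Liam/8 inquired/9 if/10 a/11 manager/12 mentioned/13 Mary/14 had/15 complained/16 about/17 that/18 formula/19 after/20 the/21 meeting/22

6

The displaced element is "what" (word 1).
It functions as the object of the preposition "for" of "applied", so the gap sits immediately after word 6 ("for").
Base order: A broker had applied for what because Liam inquired if a manager mentioned Mary had complained about that formula after the meeting.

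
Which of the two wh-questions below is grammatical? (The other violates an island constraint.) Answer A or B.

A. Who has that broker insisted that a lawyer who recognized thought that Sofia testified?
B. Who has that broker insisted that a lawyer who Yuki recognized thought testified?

B

In A, the wh-phrase is extracted from inside a complex-NP island (relative clause) (introduced by "who"), which blocks movement.
In B, the extraction path crosses only that-complement boundaries, which are transparent.
So B is grammatical.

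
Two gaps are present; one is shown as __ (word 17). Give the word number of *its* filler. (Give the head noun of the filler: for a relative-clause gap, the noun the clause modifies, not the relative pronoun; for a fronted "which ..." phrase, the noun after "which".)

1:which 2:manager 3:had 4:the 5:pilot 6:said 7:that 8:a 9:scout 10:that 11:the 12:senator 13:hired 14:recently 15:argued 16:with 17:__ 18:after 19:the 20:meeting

The marked gap is the object of the preposition "with" of "argued".
Its filler is the fronted wh-phrase "which manager", at word 2.
(The other dependency links word 9 to a gap after word 13.)

2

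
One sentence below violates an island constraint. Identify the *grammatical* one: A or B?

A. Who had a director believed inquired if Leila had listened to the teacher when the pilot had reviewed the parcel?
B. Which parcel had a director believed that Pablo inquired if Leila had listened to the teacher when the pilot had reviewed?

In B, the wh-phrase is extracted from inside a wh-island (introduced by "if"), which blocks movement.
In A, the extraction path crosses only that-complement boundaries, which are transparent.
So A is grammatical.

A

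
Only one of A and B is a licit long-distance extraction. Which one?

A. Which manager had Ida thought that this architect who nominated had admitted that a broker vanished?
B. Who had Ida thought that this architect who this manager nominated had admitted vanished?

B

In A, the wh-phrase is extracted from inside a complex-NP island (relative clause) (introduced by "who"), which blocks movement.
In B, the extraction path crosses only that-complement boundaries, which are transparent.
So B is grammatical.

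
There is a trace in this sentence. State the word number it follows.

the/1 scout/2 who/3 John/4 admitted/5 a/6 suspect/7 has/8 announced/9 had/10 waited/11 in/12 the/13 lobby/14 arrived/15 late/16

9

The displaced element is "the scout" (word 2).
It is linked across 2 clause boundaries (Ø → Ø).
It functions as the subject of "waited", so the gap sits immediately after word 9 ("announced").
Base order: John admitted a suspect has announced that the scout had waited in the lobby.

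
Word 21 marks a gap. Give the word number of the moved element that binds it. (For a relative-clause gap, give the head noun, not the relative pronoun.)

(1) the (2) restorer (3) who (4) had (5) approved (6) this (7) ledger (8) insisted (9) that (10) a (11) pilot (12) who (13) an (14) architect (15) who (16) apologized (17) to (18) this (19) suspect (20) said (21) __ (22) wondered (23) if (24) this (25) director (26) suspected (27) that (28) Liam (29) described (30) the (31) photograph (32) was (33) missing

11

The gap at 21 is the subject of "wondered", inside a relative clause.
The relative pronoun is "who" (word 12); it is bound by the head noun immediately before it.
Its filler is the head noun "pilot", at word 11.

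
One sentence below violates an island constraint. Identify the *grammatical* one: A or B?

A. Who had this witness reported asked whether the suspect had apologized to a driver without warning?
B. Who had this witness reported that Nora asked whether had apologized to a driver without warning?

A

In B, the wh-phrase is extracted from inside a wh-island (introduced by "whether"), which blocks movement.
In A, the extraction path crosses only that-complement boundaries, which are transparent.
So A is grammatical.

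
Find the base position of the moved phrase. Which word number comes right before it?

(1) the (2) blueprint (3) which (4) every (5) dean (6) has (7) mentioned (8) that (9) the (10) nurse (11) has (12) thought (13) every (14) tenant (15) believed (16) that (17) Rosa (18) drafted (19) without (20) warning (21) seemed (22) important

18

The displaced element is "the blueprint" (word 2).
It is linked across 3 clause boundaries (that → Ø → that).
It functions as the direct object of "drafted", so the gap sits immediately after word 18 ("drafted").
Base order: Every dean has mentioned that the nurse has thought every tenant believed that Rosa drafted the blueprint without warning.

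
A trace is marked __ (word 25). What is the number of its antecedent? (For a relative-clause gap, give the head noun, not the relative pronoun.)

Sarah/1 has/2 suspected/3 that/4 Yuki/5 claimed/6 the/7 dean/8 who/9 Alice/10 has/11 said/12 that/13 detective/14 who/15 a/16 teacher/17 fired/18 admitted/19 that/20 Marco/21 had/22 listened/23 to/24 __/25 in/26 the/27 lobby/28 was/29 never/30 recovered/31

The gap at 25 is the prepositional object of "listened", inside a relative clause.
The relative pronoun is "who" (word 9); it is bound by the head noun immediately before it.
Its filler is the head noun "dean", at word 8.

8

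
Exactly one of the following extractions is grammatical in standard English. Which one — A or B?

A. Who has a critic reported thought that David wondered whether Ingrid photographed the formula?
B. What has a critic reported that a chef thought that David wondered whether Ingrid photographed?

In B, the wh-phrase is extracted from inside a wh-island (introduced by "whether"), which blocks movement.
In A, the extraction path crosses only that-complement boundaries, which are transparent.
So A is grammatical.

A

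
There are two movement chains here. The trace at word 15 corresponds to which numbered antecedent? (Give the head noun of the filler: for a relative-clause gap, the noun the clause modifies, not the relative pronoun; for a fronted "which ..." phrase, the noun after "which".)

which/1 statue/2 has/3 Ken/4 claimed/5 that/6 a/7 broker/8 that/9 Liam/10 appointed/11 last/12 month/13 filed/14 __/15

The marked gap is the direct object of "filed".
Its filler is the fronted wh-phrase "which statue", at word 2.
(The other dependency links word 8 to a gap after word 11.)

2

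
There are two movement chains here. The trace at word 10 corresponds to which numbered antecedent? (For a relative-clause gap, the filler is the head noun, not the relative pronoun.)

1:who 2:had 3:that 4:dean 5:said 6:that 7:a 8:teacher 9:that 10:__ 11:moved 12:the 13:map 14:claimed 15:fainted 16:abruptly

The marked gap is inside the relative clause, the subject of "moved".
Its filler is the head noun "teacher" (via "that"), at word 8.
(The other dependency links word 1 to a gap after word 14.)

8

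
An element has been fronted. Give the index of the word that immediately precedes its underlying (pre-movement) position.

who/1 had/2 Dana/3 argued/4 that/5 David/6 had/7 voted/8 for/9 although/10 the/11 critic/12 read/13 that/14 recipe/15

The displaced element is "who" (word 1).
It is linked across 1 clause boundary (that).
It functions as the object of the preposition "for" of "voted", so the gap sits immediately after word 9 ("for").
Base order: Dana had argued that David had voted for who although the critic read that recipe.

9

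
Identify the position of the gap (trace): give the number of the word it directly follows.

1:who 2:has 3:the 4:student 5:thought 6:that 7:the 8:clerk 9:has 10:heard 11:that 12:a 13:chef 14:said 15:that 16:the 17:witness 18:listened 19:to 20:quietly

The displaced element is "who" (word 1).
It is linked across 3 clause boundaries (that → that → that).
It functions as the object of the preposition "to" of "listened", so the gap sits immediately after word 19 ("to").
Base order: The student has thought that the clerk has heard that a chef said that the witness listened to who quietly.

19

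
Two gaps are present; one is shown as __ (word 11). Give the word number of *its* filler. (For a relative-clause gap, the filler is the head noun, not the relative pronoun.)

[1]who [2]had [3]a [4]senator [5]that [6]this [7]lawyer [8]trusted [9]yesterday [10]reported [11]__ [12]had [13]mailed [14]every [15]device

1

The marked gap is the subject of "mailed".
Its filler is the fronted wh-phrase "who", at word 1.
(The other dependency links word 4 to a gap after word 8.)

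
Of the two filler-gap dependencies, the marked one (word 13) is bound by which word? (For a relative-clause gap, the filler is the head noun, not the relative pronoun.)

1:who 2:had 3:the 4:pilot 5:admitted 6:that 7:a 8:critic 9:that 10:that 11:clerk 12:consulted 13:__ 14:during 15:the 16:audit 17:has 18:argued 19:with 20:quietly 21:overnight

8

The marked gap is inside the relative clause, the direct object of "consulted".
Its filler is the head noun "critic" (via "that"), at word 8.
(The other dependency links word 1 to a gap after word 19.)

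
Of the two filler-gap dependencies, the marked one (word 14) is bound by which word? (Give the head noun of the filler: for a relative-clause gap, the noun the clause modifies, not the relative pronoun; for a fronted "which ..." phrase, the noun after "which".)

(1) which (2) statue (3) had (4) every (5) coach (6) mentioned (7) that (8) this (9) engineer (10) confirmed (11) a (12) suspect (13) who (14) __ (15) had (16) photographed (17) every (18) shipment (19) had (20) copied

12

The marked gap is inside the relative clause, the subject of "photographed".
Its filler is the head noun "suspect" (via "who"), at word 12.
(The other dependency links word 2 to a gap after word 20.)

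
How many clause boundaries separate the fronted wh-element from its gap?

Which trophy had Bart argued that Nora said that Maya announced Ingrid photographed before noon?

"which trophy" is extracted from the object of "photographed".
Boundaries crossed, outermost first: [that], [that], [Ø] — 3 in total.

3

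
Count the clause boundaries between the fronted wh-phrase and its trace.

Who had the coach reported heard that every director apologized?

1

"who" is extracted from the subject of "heard".
Boundaries crossed, outermost first: [Ø] — 1 in total.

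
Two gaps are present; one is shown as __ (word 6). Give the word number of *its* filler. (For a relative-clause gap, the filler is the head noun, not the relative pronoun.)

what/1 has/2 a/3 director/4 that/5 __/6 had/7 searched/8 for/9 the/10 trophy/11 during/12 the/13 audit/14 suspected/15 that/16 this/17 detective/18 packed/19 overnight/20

4

The marked gap is inside the relative clause, the subject of "searched".
Its filler is the head noun "director" (via "that"), at word 4.
(The other dependency links word 1 to a gap after word 19.)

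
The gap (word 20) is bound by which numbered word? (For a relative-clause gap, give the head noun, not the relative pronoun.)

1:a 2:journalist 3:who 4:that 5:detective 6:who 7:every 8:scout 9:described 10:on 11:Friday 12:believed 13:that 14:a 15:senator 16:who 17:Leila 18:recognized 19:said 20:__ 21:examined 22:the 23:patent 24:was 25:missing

The gap at 20 is the subject of "examined", inside a relative clause.
The relative pronoun is "who" (word 3); it is bound by the head noun immediately before it.
Its filler is the head noun "journalist", at word 2.

2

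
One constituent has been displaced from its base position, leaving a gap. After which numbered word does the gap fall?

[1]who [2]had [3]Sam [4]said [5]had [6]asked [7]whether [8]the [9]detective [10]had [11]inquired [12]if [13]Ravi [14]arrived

The displaced element is "who" (word 1).
It is linked across 1 clause boundary (Ø).
It functions as the subject of "asked", so the gap sits immediately after word 4 ("said").
Base order: Sam had said that who had asked whether the detective had inquired if Ravi arrived.

4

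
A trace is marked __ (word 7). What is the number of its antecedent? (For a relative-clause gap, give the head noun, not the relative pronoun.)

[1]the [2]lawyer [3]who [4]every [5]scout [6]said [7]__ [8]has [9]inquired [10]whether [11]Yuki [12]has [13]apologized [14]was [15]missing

2

The gap at 7 is the subject of "inquired", inside a relative clause.
The relative pronoun is "who" (word 3); it is bound by the head noun immediately before it.
Its filler is the head noun "lawyer", at word 2.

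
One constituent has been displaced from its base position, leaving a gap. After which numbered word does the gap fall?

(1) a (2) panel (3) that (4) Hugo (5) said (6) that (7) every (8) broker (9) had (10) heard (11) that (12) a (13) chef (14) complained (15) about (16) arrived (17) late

15

The displaced element is "a panel" (word 2).
It is linked across 2 clause boundaries (that → that).
It functions as the object of the preposition "about" of "complained", so the gap sits immediately after word 15 ("about").
Base order: Hugo said that every broker had heard that a chef complained about a panel.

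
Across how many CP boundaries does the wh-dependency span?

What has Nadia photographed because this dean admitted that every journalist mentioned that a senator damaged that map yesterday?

0

"what" originates inside the matrix clause — no clause boundary is crossed.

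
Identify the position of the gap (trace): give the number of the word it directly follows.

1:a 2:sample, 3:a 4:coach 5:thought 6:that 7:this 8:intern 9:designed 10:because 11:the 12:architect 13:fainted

9

The displaced element is "a sample" (word 2).
It is linked across 1 clause boundary (that).
It functions as the direct object of "designed", so the gap sits immediately after word 9 ("designed").
Base order: A coach thought that this intern designed a sample because the architect fainted.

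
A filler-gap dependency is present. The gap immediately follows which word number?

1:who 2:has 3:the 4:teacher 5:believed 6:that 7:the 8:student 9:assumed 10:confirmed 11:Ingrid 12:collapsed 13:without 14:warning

9

The displaced element is "who" (word 1).
It is linked across 2 clause boundaries (that → Ø).
It functions as the subject of "confirmed", so the gap sits immediately after word 9 ("assumed").
Base order: The teacher has believed that the student assumed that who confirmed Ingrid collapsed without warning.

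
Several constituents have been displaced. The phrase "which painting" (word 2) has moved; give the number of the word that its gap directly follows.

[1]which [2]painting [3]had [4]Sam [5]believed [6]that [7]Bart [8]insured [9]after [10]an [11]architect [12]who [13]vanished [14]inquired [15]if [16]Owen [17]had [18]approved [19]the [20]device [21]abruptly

8

The displaced element is "which painting" (word 2).
It is linked across 1 clause boundary (that).
It functions as the direct object of "insured", so the gap sits immediately after word 8 ("insured").
Base order: Sam had believed that Bart insured which painting after an architect who vanished inquired if Owen had approved the device abruptly.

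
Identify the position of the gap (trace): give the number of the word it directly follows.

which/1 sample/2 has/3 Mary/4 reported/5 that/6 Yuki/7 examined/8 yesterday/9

The displaced element is "which sample" (word 2).
It is linked across 1 clause boundary (that).
It functions as the direct object of "examined", so the gap sits immediately after word 8 ("examined").
Base order: Mary has reported that Yuki examined which sample yesterday.

8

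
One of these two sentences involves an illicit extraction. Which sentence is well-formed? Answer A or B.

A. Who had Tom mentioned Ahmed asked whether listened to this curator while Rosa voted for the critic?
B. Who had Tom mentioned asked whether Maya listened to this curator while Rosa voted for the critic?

In A, the wh-phrase is extracted from inside a wh-island (introduced by "whether"), which blocks movement.
In B, the extraction path crosses only that-complement boundaries, which are transparent.
So B is grammatical.

B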